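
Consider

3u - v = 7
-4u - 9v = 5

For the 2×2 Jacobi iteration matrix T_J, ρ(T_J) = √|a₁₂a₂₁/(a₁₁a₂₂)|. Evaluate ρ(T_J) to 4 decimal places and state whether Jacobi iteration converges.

0.3849

a₁₂a₂₁/(a₁₁a₂₂) = (-1)·(-4) / ((3)·(-9)) = -0.148148
ρ = √|-0.148148| = √0.148148 = 0.3849
ρ < 1, so Jacobi converges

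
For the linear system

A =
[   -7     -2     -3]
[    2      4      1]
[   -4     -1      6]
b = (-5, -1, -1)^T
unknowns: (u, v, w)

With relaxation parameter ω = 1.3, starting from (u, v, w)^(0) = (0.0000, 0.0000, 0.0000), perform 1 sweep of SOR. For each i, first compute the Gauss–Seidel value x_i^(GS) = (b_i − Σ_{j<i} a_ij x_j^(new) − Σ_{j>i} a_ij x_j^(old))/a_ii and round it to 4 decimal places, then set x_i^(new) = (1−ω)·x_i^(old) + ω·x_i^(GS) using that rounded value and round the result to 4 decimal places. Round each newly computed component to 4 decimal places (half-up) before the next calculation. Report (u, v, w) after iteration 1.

Iteration 1:
  u: GS value = (-5 - (-2)·0.0000 - (-3)·0.0000) / (-7) = 0.7143;  u ← (1−ω)·0.0000 + ω·0.7143 = 0.9286
  v: GS value = (-1 - (2)·0.9286 - (1)·0.0000) / (4) = -0.7143;  v ← (1−ω)·0.0000 + ω·-0.7143 = -0.9286
  w: GS value = (-1 - (-4)·0.9286 - (-1)·-0.9286) / (6) = 0.2976;  w ← (1−ω)·0.0000 + ω·0.2976 = 0.3869

(0.9286, -0.9286, 0.3869)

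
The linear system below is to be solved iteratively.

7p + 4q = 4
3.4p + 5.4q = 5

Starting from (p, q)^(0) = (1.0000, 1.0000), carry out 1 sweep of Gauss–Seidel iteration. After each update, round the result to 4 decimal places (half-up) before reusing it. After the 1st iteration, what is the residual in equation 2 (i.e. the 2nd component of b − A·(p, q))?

0.0001

Iteration 1:
  p = (4 - (4)·1.0000) / (7) = 0.0000
  q = (5 - (3.4)·0.0000) / (5.4) = 0.9259
Residual b − A·x = (0.2964, 0.0001)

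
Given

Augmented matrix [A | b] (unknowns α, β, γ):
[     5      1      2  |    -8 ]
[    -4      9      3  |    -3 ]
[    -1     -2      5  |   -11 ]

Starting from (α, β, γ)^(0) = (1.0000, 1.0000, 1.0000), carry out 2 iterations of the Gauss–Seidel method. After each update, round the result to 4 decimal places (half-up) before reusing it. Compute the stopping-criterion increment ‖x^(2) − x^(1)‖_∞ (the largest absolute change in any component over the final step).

Iteration 1:
  α = (-8 - (1)·1.0000 - (2)·1.0000) / (5) = -2.2000
  β = (-3 - (-4)·-2.2000 - (3)·1.0000) / (9) = -1.6444
  γ = (-11 - (-1)·-2.2000 - (-2)·-1.6444) / (5) = -3.2978
Iteration 2:
  α = (-8 - (1)·-1.6444 - (2)·-3.2978) / (5) = 0.0480
  β = (-3 - (-4)·0.0480 - (3)·-3.2978) / (9) = 0.7873
  γ = (-11 - (-1)·0.0480 - (-2)·0.7873) / (5) = -1.8755
Change: (2.2480, 2.4317, 1.4223) → max |·| = 2.4317

2.4317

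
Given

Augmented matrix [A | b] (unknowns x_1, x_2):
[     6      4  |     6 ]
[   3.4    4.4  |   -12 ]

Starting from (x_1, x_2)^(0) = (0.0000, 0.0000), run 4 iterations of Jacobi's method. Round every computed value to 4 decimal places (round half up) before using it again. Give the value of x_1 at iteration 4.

Iteration 1:
  x_1 = (6 - (4)·0.0000) / (6) = 1.0000
  x_2 = (-12 - (3.4)·0.0000) / (4.4) = -2.7273
Iteration 2:
  x_1 = (6 - (4)·-2.7273) / (6) = 2.8182
  x_2 = (-12 - (3.4)·1.0000) / (4.4) = -3.5000
Iteration 3:
  x_1 = (6 - (4)·-3.5000) / (6) = 3.3333
  x_2 = (-12 - (3.4)·2.8182) / (4.4) = -4.9050
Iteration 4:
  x_1 = (6 - (4)·-4.9050) / (6) = 4.2700
  x_2 = (-12 - (3.4)·3.3333) / (4.4) = -5.3030

4.2700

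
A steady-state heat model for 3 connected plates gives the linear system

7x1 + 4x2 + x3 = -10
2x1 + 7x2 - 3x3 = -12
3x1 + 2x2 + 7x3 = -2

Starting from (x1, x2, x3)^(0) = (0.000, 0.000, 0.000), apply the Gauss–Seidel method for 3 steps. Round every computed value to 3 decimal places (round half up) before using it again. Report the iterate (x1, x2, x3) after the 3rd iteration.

(-0.804, -1.317, 0.435)

Iteration 1:
  x1 = (-10 - (4)·0.000 - (1)·0.000) / (7) = -1.429
  x2 = (-12 - (2)·-1.429 - (-3)·0.000) / (7) = -1.306
  x3 = (-2 - (3)·-1.429 - (2)·-1.306) / (7) = 0.700
Iteration 2:
  x1 = (-10 - (4)·-1.306 - (1)·0.700) / (7) = -0.782
  x2 = (-12 - (2)·-0.782 - (-3)·0.700) / (7) = -1.191
  x3 = (-2 - (3)·-0.782 - (2)·-1.191) / (7) = 0.390
Iteration 3:
  x1 = (-10 - (4)·-1.191 - (1)·0.390) / (7) = -0.804
  x2 = (-12 - (2)·-0.804 - (-3)·0.390) / (7) = -1.317
  x3 = (-2 - (3)·-0.804 - (2)·-1.317) / (7) = 0.435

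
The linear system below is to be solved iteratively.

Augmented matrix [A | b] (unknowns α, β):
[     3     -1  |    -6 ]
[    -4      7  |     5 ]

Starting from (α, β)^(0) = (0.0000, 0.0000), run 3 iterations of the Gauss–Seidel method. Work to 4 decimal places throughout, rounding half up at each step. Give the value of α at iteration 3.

Iteration 1:
  α = (-6 - (-1)·0.0000) / (3) = -2.0000
  β = (5 - (-4)·-2.0000) / (7) = -0.4286
Iteration 2:
  α = (-6 - (-1)·-0.4286) / (3) = -2.1429
  β = (5 - (-4)·-2.1429) / (7) = -0.5102
Iteration 3:
  α = (-6 - (-1)·-0.5102) / (3) = -2.1701
  β = (5 - (-4)·-2.1701) / (7) = -0.5258

-2.1701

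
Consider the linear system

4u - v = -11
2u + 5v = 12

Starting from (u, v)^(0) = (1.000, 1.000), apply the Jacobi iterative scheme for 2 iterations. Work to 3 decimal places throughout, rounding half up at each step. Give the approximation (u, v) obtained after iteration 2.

(-2.250, 3.400)

Iteration 1:
  u = (-11 - (-1)·1.000) / (4) = -2.500
  v = (12 - (2)·1.000) / (5) = 2.000
Iteration 2:
  u = (-11 - (-1)·2.000) / (4) = -2.250
  v = (12 - (2)·-2.500) / (5) = 3.400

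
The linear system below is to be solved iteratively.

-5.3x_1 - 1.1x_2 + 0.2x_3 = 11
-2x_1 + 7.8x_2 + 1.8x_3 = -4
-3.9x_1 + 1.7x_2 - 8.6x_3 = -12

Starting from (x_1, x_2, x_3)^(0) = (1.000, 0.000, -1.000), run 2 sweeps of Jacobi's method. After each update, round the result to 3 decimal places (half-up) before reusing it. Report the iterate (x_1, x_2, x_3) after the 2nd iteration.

Iteration 1:
  x_1 = (11 - (-1.1)·0.000 - (0.2)·-1.000) / (-5.3) = -2.113
  x_2 = (-4 - (-2)·1.000 - (1.8)·-1.000) / (7.8) = -0.026
  x_3 = (-12 - (-3.9)·1.000 - (1.7)·0.000) / (-8.6) = 0.942
Iteration 2:
  x_1 = (11 - (-1.1)·-0.026 - (0.2)·0.942) / (-5.3) = -2.035
  x_2 = (-4 - (-2)·-2.113 - (1.8)·0.942) / (7.8) = -1.272
  x_3 = (-12 - (-3.9)·-2.113 - (1.7)·-0.026) / (-8.6) = 2.348

(-2.035, -1.272, 2.348)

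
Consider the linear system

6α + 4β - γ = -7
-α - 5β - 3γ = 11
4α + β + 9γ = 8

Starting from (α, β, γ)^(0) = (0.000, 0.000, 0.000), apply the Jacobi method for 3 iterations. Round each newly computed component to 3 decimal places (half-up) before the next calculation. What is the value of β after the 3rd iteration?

Iteration 1:
  α = (-7 - (4)·0.000 - (-1)·0.000) / (6) = -1.167
  β = (11 - (-1)·0.000 - (-3)·0.000) / (-5) = -2.200
  γ = (8 - (4)·0.000 - (1)·0.000) / (9) = 0.889
Iteration 2:
  α = (-7 - (4)·-2.200 - (-1)·0.889) / (6) = 0.448
  β = (11 - (-1)·-1.167 - (-3)·0.889) / (-5) = -2.500
  γ = (8 - (4)·-1.167 - (1)·-2.200) / (9) = 1.652
Iteration 3:
  α = (-7 - (4)·-2.500 - (-1)·1.652) / (6) = 0.775
  β = (11 - (-1)·0.448 - (-3)·1.652) / (-5) = -3.281
  γ = (8 - (4)·0.448 - (1)·-2.500) / (9) = 0.968

-3.281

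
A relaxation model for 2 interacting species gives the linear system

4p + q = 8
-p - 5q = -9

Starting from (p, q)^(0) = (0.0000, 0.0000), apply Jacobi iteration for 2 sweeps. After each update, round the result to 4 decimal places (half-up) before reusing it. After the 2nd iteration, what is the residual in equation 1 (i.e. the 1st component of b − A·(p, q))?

Iteration 1:
  p = (8 - (1)·0.0000) / (4) = 2.0000
  q = (-9 - (-1)·0.0000) / (-5) = 1.8000
Iteration 2:
  p = (8 - (1)·1.8000) / (4) = 1.5500
  q = (-9 - (-1)·2.0000) / (-5) = 1.4000
Residual b − A·x = (0.4000, -0.4500)

0.4000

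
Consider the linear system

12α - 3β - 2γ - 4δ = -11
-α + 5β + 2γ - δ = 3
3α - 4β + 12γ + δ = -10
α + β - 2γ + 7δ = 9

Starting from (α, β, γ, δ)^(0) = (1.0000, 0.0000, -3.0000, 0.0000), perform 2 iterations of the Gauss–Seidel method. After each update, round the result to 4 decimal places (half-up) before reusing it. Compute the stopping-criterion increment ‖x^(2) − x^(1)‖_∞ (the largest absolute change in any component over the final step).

1.3099

Iteration 1:
  α = (-11 - (-3)·0.0000 - (-2)·-3.0000 - (-4)·0.0000) / (12) = -1.4167
  β = (3 - (-1)·-1.4167 - (2)·-3.0000 - (-1)·0.0000) / (5) = 1.5167
  γ = (-10 - (3)·-1.4167 - (-4)·1.5167 - (1)·0.0000) / (12) = 0.0264
  δ = (9 - (1)·-1.4167 - (1)·1.5167 - (-2)·0.0264) / (7) = 1.2790
Iteration 2:
  α = (-11 - (-3)·1.5167 - (-2)·0.0264 - (-4)·1.2790) / (12) = -0.1068
  β = (3 - (-1)·-0.1068 - (2)·0.0264 - (-1)·1.2790) / (5) = 0.8239
  γ = (-10 - (3)·-0.1068 - (-4)·0.8239 - (1)·1.2790) / (12) = -0.6386
  δ = (9 - (1)·-0.1068 - (1)·0.8239 - (-2)·-0.6386) / (7) = 1.0008
Change: (1.3099, -0.6928, -0.6650, -0.2782) → max |·| = 1.3099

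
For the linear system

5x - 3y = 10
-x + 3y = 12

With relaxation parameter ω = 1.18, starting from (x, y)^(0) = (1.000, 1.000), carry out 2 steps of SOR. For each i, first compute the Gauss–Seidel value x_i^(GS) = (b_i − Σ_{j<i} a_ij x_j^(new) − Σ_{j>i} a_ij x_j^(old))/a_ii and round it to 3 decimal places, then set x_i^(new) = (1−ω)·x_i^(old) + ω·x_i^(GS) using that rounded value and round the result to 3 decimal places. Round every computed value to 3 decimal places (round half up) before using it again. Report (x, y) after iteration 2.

Iteration 1:
  x: GS value = (10 - (-3)·1.000) / (5) = 2.600;  x ← (1−ω)·1.000 + ω·2.600 = 2.888
  y: GS value = (12 - (-1)·2.888) / (3) = 4.963;  y ← (1−ω)·1.000 + ω·4.963 = 5.676
Iteration 2:
  x: GS value = (10 - (-3)·5.676) / (5) = 5.406;  x ← (1−ω)·2.888 + ω·5.406 = 5.859
  y: GS value = (12 - (-1)·5.859) / (3) = 5.953;  y ← (1−ω)·5.676 + ω·5.953 = 6.003

(5.859, 6.003)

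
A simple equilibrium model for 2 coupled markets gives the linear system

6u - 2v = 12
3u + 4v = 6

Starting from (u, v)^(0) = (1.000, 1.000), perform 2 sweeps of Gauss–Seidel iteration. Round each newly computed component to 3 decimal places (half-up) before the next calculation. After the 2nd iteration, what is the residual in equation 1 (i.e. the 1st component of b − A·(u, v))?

0.622

Iteration 1:
  u = (12 - (-2)·1.000) / (6) = 2.333
  v = (6 - (3)·2.333) / (4) = -0.250
Iteration 2:
  u = (12 - (-2)·-0.250) / (6) = 1.917
  v = (6 - (3)·1.917) / (4) = 0.062
Residual b − A·x = (0.622, 0.001)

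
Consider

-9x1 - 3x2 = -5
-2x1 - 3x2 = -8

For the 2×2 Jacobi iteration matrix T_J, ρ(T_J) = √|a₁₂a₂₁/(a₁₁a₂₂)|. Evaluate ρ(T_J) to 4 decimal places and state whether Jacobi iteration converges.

0.4714

a₁₂a₂₁/(a₁₁a₂₂) = (-3)·(-2) / ((-9)·(-3)) = 0.222222
ρ = √|0.222222| = √0.222222 = 0.4714
ρ < 1, so Jacobi converges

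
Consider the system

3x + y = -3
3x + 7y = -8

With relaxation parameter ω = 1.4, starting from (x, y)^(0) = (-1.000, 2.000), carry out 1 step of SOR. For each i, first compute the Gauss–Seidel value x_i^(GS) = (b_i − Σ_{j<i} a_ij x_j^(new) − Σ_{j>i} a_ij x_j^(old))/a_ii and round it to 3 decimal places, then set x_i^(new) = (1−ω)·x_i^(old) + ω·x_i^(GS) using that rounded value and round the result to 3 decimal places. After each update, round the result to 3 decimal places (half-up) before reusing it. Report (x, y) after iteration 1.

Iteration 1:
  x: GS value = (-3 - (1)·2.000) / (3) = -1.667;  x ← (1−ω)·-1.000 + ω·-1.667 = -1.934
  y: GS value = (-8 - (3)·-1.934) / (7) = -0.314;  y ← (1−ω)·2.000 + ω·-0.314 = -1.240

(-1.934, -1.240)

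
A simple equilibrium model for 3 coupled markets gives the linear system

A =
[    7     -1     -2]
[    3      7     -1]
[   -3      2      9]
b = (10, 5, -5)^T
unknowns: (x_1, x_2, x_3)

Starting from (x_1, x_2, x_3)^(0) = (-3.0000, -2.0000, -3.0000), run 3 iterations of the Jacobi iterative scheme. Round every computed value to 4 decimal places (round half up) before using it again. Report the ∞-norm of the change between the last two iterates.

0.6029

Iteration 1:
  x_1 = (10 - (-1)·-2.0000 - (-2)·-3.0000) / (7) = 0.2857
  x_2 = (5 - (3)·-3.0000 - (-1)·-3.0000) / (7) = 1.5714
  x_3 = (-5 - (-3)·-3.0000 - (2)·-2.0000) / (9) = -1.1111
Iteration 2:
  x_1 = (10 - (-1)·1.5714 - (-2)·-1.1111) / (7) = 1.3356
  x_2 = (5 - (3)·0.2857 - (-1)·-1.1111) / (7) = 0.4331
  x_3 = (-5 - (-3)·0.2857 - (2)·1.5714) / (9) = -0.8095
Iteration 3:
  x_1 = (10 - (-1)·0.4331 - (-2)·-0.8095) / (7) = 1.2592
  x_2 = (5 - (3)·1.3356 - (-1)·-0.8095) / (7) = 0.0262
  x_3 = (-5 - (-3)·1.3356 - (2)·0.4331) / (9) = -0.2066
Change: (-0.0764, -0.4069, 0.6029) → max |·| = 0.6029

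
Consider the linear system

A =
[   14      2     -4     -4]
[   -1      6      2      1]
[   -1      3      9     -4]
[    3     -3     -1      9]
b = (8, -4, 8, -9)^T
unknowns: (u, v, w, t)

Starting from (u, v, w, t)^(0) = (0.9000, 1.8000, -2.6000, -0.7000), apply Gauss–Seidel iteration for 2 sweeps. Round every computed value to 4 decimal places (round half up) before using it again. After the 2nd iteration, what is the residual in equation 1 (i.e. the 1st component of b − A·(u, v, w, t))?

0.9212

Iteration 1:
  u = (8 - (2)·1.8000 - (-4)·-2.6000 - (-4)·-0.7000) / (14) = -0.6286
  v = (-4 - (-1)·-0.6286 - (2)·-2.6000 - (1)·-0.7000) / (6) = 0.2119
  w = (8 - (-1)·-0.6286 - (3)·0.2119 - (-4)·-0.7000) / (9) = 0.4373
  t = (-9 - (3)·-0.6286 - (-3)·0.2119 - (-1)·0.4373) / (9) = -0.6712
Iteration 2:
  u = (8 - (2)·0.2119 - (-4)·0.4373 - (-4)·-0.6712) / (14) = 0.4743
  v = (-4 - (-1)·0.4743 - (2)·0.4373 - (1)·-0.6712) / (6) = -0.6215
  w = (8 - (-1)·0.4743 - (3)·-0.6215 - (-4)·-0.6712) / (9) = 0.8504
  t = (-9 - (3)·0.4743 - (-3)·-0.6215 - (-1)·0.8504) / (9) = -1.2708
Residual b − A·x = (0.9212, -0.2267, -2.3980, 0.0002)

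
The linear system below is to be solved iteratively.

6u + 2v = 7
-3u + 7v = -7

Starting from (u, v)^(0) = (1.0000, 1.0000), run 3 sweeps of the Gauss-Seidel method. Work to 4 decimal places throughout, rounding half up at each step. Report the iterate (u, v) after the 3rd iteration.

Iteration 1:
  u = (7 - (2)·1.0000) / (6) = 0.8333
  v = (-7 - (-3)·0.8333) / (7) = -0.6429
Iteration 2:
  u = (7 - (2)·-0.6429) / (6) = 1.3810
  v = (-7 - (-3)·1.3810) / (7) = -0.4081
Iteration 3:
  u = (7 - (2)·-0.4081) / (6) = 1.3027
  v = (-7 - (-3)·1.3027) / (7) = -0.4417

(1.3027, -0.4417)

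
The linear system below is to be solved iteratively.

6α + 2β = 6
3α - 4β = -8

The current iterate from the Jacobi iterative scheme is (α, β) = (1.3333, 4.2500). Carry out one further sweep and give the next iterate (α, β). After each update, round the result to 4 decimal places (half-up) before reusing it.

(-0.4167, 3.0000)

One sweep:
  α = (6 - (2)·4.2500) / (6) = -0.4167
  β = (-8 - (3)·1.3333) / (-4) = 3.0000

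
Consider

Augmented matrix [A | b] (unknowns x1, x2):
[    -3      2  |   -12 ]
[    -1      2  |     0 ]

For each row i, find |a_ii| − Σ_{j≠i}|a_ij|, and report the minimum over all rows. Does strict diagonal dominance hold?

1

row 1: |-3| − (2) = 1
row 2: |2| − (1) = 1
minimum over rows = 1 → strictly diagonally dominant (convergence guaranteed)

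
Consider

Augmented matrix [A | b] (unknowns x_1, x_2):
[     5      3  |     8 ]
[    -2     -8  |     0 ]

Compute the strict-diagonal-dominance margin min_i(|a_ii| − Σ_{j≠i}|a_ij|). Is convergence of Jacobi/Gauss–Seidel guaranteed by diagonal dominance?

row 1: |5| − (3) = 2
row 2: |-8| − (2) = 6
minimum over rows = 2 → strictly diagonally dominant (convergence guaranteed)

2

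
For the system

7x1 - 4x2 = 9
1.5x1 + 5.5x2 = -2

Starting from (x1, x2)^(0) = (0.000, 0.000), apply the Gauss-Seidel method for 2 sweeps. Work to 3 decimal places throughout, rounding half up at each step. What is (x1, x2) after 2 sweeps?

(0.878, -0.603)

Iteration 1:
  x1 = (9 - (-4)·0.000) / (7) = 1.286
  x2 = (-2 - (1.5)·1.286) / (5.5) = -0.714
Iteration 2:
  x1 = (9 - (-4)·-0.714) / (7) = 0.878
  x2 = (-2 - (1.5)·0.878) / (5.5) = -0.603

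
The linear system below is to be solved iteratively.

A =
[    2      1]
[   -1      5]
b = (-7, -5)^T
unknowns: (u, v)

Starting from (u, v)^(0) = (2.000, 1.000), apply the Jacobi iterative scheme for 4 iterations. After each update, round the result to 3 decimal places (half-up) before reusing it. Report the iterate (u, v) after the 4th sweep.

(-2.680, -1.520)

Iteration 1:
  u = (-7 - (1)·1.000) / (2) = -4.000
  v = (-5 - (-1)·2.000) / (5) = -0.600
Iteration 2:
  u = (-7 - (1)·-0.600) / (2) = -3.200
  v = (-5 - (-1)·-4.000) / (5) = -1.800
Iteration 3:
  u = (-7 - (1)·-1.800) / (2) = -2.600
  v = (-5 - (-1)·-3.200) / (5) = -1.640
Iteration 4:
  u = (-7 - (1)·-1.640) / (2) = -2.680
  v = (-5 - (-1)·-2.600) / (5) = -1.520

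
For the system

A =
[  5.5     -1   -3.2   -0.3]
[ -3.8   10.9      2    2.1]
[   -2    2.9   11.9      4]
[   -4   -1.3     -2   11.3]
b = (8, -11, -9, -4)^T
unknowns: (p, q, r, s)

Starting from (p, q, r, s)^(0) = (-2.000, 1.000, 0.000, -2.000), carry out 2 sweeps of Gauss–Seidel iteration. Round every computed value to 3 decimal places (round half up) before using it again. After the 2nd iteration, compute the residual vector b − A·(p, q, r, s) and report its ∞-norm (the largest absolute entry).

2.502

Iteration 1:
  p = (8 - (-1)·1.000 - (-3.2)·0.000 - (-0.3)·-2.000) / (5.5) = 1.527
  q = (-11 - (-3.8)·1.527 - (2)·0.000 - (2.1)·-2.000) / (10.9) = -0.092
  r = (-9 - (-2)·1.527 - (2.9)·-0.092 - (4)·-2.000) / (11.9) = 0.195
  s = (-4 - (-4)·1.527 - (-1.3)·-0.092 - (-2)·0.195) / (11.3) = 0.210
Iteration 2:
  p = (8 - (-1)·-0.092 - (-3.2)·0.195 - (-0.3)·0.210) / (5.5) = 1.563
  q = (-11 - (-3.8)·1.563 - (2)·0.195 - (2.1)·0.210) / (10.9) = -0.541
  r = (-9 - (-2)·1.563 - (2.9)·-0.541 - (4)·0.210) / (11.9) = -0.432
  s = (-4 - (-4)·1.563 - (-1.3)·-0.541 - (-2)·-0.432) / (11.3) = 0.061
Residual b − A·x = (-2.502, 1.572, 0.592, -0.005); ∞-norm = 2.502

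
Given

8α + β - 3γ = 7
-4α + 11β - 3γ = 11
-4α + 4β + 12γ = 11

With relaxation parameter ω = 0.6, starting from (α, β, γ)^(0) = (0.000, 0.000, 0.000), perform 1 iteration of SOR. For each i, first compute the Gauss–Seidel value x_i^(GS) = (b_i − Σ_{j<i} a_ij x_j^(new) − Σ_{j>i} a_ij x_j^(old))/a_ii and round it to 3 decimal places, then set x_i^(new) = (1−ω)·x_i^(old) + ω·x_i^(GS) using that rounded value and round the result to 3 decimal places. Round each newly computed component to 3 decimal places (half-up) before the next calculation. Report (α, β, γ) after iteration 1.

(0.525, 0.715, 0.512)

Iteration 1:
  α: GS value = (7 - (1)·0.000 - (-3)·0.000) / (8) = 0.875;  α ← (1−ω)·0.000 + ω·0.875 = 0.525
  β: GS value = (11 - (-4)·0.525 - (-3)·0.000) / (11) = 1.191;  β ← (1−ω)·0.000 + ω·1.191 = 0.715
  γ: GS value = (11 - (-4)·0.525 - (4)·0.715) / (12) = 0.853;  γ ← (1−ω)·0.000 + ω·0.853 = 0.512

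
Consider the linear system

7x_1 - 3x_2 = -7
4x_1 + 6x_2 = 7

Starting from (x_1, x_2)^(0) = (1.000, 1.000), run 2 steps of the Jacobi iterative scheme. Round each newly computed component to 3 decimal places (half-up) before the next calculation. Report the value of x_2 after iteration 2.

1.547

Iteration 1:
  x_1 = (-7 - (-3)·1.000) / (7) = -0.571
  x_2 = (7 - (4)·1.000) / (6) = 0.500
Iteration 2:
  x_1 = (-7 - (-3)·0.500) / (7) = -0.786
  x_2 = (7 - (4)·-0.571) / (6) = 1.547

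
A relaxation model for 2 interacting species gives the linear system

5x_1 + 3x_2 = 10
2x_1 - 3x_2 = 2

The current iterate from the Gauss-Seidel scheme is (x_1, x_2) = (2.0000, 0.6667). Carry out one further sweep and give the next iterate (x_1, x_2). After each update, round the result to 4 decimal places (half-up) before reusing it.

One sweep:
  x_1 = (10 - (3)·0.6667) / (5) = 1.6000
  x_2 = (2 - (2)·1.6000) / (-3) = 0.4000

(1.6000, 0.4000)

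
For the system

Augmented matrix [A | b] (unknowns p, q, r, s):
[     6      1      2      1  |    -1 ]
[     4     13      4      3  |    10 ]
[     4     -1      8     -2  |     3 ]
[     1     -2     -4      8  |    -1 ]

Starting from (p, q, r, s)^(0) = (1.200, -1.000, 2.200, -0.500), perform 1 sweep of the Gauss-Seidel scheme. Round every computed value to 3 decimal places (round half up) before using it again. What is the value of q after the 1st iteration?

0.408

Iteration 1:
  p = (-1 - (1)·-1.000 - (2)·2.200 - (1)·-0.500) / (6) = -0.650
  q = (10 - (4)·-0.650 - (4)·2.200 - (3)·-0.500) / (13) = 0.408
  r = (3 - (4)·-0.650 - (-1)·0.408 - (-2)·-0.500) / (8) = 0.626
  s = (-1 - (1)·-0.650 - (-2)·0.408 - (-4)·0.626) / (8) = 0.371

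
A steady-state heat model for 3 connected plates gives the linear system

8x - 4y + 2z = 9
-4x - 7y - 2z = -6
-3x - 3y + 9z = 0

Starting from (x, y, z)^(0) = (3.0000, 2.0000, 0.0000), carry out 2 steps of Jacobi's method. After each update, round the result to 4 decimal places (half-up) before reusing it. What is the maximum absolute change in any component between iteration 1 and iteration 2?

1.8452

Iteration 1:
  x = (9 - (-4)·2.0000 - (2)·0.0000) / (8) = 2.1250
  y = (-6 - (-4)·3.0000 - (-2)·0.0000) / (-7) = -0.8571
  z = (0 - (-3)·3.0000 - (-3)·2.0000) / (9) = 1.6667
Iteration 2:
  x = (9 - (-4)·-0.8571 - (2)·1.6667) / (8) = 0.2798
  y = (-6 - (-4)·2.1250 - (-2)·1.6667) / (-7) = -0.8333
  z = (0 - (-3)·2.1250 - (-3)·-0.8571) / (9) = 0.4226
Change: (-1.8452, 0.0238, -1.2441) → max |·| = 1.8452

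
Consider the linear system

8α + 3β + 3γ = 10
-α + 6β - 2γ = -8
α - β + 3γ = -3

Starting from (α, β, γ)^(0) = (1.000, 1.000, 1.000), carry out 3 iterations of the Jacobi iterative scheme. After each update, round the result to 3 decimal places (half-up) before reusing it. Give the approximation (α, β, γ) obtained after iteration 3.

(2.385, -1.492, -2.173)

Iteration 1:
  α = (10 - (3)·1.000 - (3)·1.000) / (8) = 0.500
  β = (-8 - (-1)·1.000 - (-2)·1.000) / (6) = -0.833
  γ = (-3 - (1)·1.000 - (-1)·1.000) / (3) = -1.000
Iteration 2:
  α = (10 - (3)·-0.833 - (3)·-1.000) / (8) = 1.937
  β = (-8 - (-1)·0.500 - (-2)·-1.000) / (6) = -1.583
  γ = (-3 - (1)·0.500 - (-1)·-0.833) / (3) = -1.444
Iteration 3:
  α = (10 - (3)·-1.583 - (3)·-1.444) / (8) = 2.385
  β = (-8 - (-1)·1.937 - (-2)·-1.444) / (6) = -1.492
  γ = (-3 - (1)·1.937 - (-1)·-1.583) / (3) = -2.173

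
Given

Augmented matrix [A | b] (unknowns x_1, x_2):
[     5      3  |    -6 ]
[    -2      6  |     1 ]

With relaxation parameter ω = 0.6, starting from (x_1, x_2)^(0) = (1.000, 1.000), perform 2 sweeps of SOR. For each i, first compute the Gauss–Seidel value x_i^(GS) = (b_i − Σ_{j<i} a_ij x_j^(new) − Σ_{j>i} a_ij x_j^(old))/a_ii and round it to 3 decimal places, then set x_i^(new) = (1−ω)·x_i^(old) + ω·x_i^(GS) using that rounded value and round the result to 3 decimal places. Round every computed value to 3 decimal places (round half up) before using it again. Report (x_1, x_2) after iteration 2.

Iteration 1:
  x_1: GS value = (-6 - (3)·1.000) / (5) = -1.800;  x_1 ← (1−ω)·1.000 + ω·-1.800 = -0.680
  x_2: GS value = (1 - (-2)·-0.680) / (6) = -0.060;  x_2 ← (1−ω)·1.000 + ω·-0.060 = 0.364
Iteration 2:
  x_1: GS value = (-6 - (3)·0.364) / (5) = -1.418;  x_1 ← (1−ω)·-0.680 + ω·-1.418 = -1.123
  x_2: GS value = (1 - (-2)·-1.123) / (6) = -0.208;  x_2 ← (1−ω)·0.364 + ω·-0.208 = 0.021

(-1.123, 0.021)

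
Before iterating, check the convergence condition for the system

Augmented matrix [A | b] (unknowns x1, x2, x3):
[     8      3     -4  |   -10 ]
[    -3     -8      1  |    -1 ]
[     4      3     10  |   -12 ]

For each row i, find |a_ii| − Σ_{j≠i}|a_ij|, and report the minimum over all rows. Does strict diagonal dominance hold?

1

row 1: |8| − (3+4) = 1
row 2: |-8| − (3+1) = 4
row 3: |10| − (4+3) = 3
minimum over rows = 1 → strictly diagonally dominant (convergence guaranteed)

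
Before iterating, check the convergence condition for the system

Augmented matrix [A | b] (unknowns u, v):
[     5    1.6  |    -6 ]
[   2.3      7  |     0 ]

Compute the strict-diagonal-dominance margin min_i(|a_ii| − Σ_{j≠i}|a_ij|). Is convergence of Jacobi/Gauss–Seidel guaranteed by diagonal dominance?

row 1: |5| − (1.6) = 3.4
row 2: |7| − (2.3) = 4.7
minimum over rows = 3.4 → strictly diagonally dominant (convergence guaranteed)

3.4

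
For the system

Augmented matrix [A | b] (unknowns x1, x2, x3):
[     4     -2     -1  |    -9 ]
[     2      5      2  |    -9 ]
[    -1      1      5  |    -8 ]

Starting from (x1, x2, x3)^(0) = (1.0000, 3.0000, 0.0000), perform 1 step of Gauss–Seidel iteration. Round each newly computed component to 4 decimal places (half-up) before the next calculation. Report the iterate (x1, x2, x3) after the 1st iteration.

Iteration 1:
  x1 = (-9 - (-2)·3.0000 - (-1)·0.0000) / (4) = -0.7500
  x2 = (-9 - (2)·-0.7500 - (2)·0.0000) / (5) = -1.5000
  x3 = (-8 - (-1)·-0.7500 - (1)·-1.5000) / (5) = -1.4500

(-0.7500, -1.5000, -1.4500)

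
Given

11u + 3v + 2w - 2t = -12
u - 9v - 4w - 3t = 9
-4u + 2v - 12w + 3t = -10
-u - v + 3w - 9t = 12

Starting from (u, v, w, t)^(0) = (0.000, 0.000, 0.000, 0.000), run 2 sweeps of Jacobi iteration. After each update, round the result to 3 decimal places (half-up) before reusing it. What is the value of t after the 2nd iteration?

Iteration 1:
  u = (-12 - (3)·0.000 - (2)·0.000 - (-2)·0.000) / (11) = -1.091
  v = (9 - (1)·0.000 - (-4)·0.000 - (-3)·0.000) / (-9) = -1.000
  w = (-10 - (-4)·0.000 - (2)·0.000 - (3)·0.000) / (-12) = 0.833
  t = (12 - (-1)·0.000 - (-1)·0.000 - (3)·0.000) / (-9) = -1.333
Iteration 2:
  u = (-12 - (3)·-1.000 - (2)·0.833 - (-2)·-1.333) / (11) = -1.212
  v = (9 - (1)·-1.091 - (-4)·0.833 - (-3)·-1.333) / (-9) = -1.047
  w = (-10 - (-4)·-1.091 - (2)·-1.000 - (3)·-1.333) / (-12) = 0.697
  t = (12 - (-1)·-1.091 - (-1)·-1.000 - (3)·0.833) / (-9) = -0.823

-0.823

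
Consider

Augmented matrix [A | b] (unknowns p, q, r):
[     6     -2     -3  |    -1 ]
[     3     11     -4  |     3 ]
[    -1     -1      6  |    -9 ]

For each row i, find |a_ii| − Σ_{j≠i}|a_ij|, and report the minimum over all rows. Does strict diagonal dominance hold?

1

row 1: |6| − (2+3) = 1
row 2: |11| − (3+4) = 4
row 3: |6| − (1+1) = 4
minimum over rows = 1 → strictly diagonally dominant (convergence guaranteed)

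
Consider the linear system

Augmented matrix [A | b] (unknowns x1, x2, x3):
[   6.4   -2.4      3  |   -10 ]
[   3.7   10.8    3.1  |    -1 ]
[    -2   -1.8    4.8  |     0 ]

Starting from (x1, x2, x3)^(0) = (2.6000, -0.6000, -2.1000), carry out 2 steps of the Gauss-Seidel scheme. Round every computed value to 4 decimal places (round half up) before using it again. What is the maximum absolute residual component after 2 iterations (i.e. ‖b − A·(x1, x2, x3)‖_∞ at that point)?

Iteration 1:
  x1 = (-10 - (-2.4)·-0.6000 - (3)·-2.1000) / (6.4) = -0.8031
  x2 = (-1 - (3.7)·-0.8031 - (3.1)·-2.1000) / (10.8) = 0.7853
  x3 = (0 - (-2)·-0.8031 - (-1.8)·0.7853) / (4.8) = -0.0401
Iteration 2:
  x1 = (-10 - (-2.4)·0.7853 - (3)·-0.0401) / (6.4) = -1.2492
  x2 = (-1 - (3.7)·-1.2492 - (3.1)·-0.0401) / (10.8) = 0.3469
  x3 = (0 - (-2)·-1.2492 - (-1.8)·0.3469) / (4.8) = -0.3904
Residual b − A·x = (-0.0014, 1.0858, -0.0001); ∞-norm = 1.0858

1.0858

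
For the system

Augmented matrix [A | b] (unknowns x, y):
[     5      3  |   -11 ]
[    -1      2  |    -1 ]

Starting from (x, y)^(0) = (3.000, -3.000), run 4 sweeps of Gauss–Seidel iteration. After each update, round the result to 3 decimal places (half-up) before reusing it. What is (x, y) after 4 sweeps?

(-1.490, -1.245)

Iteration 1:
  x = (-11 - (3)·-3.000) / (5) = -0.400
  y = (-1 - (-1)·-0.400) / (2) = -0.700
Iteration 2:
  x = (-11 - (3)·-0.700) / (5) = -1.780
  y = (-1 - (-1)·-1.780) / (2) = -1.390
Iteration 3:
  x = (-11 - (3)·-1.390) / (5) = -1.366
  y = (-1 - (-1)·-1.366) / (2) = -1.183
Iteration 4:
  x = (-11 - (3)·-1.183) / (5) = -1.490
  y = (-1 - (-1)·-1.490) / (2) = -1.245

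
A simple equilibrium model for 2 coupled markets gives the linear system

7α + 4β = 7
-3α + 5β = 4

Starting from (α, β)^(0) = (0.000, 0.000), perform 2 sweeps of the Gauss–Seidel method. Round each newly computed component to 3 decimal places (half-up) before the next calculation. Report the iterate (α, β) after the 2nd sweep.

Iteration 1:
  α = (7 - (4)·0.000) / (7) = 1.000
  β = (4 - (-3)·1.000) / (5) = 1.400
Iteration 2:
  α = (7 - (4)·1.400) / (7) = 0.200
  β = (4 - (-3)·0.200) / (5) = 0.920

(0.200, 0.920)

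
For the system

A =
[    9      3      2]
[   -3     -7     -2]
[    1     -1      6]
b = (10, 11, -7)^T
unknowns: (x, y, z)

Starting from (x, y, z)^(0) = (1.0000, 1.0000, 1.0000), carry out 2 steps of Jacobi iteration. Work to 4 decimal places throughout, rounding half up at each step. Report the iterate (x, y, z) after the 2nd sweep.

(2.1323, -1.4762, -1.6402)

Iteration 1:
  x = (10 - (3)·1.0000 - (2)·1.0000) / (9) = 0.5556
  y = (11 - (-3)·1.0000 - (-2)·1.0000) / (-7) = -2.2857
  z = (-7 - (1)·1.0000 - (-1)·1.0000) / (6) = -1.1667
Iteration 2:
  x = (10 - (3)·-2.2857 - (2)·-1.1667) / (9) = 2.1323
  y = (11 - (-3)·0.5556 - (-2)·-1.1667) / (-7) = -1.4762
  z = (-7 - (1)·0.5556 - (-1)·-2.2857) / (6) = -1.6402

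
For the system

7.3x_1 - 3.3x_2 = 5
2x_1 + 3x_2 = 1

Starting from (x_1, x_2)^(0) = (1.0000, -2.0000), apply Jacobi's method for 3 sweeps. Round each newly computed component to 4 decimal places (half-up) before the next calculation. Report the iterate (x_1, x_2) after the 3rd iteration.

(0.9017, -0.0229)

Iteration 1:
  x_1 = (5 - (-3.3)·-2.0000) / (7.3) = -0.2192
  x_2 = (1 - (2)·1.0000) / (3) = -0.3333
Iteration 2:
  x_1 = (5 - (-3.3)·-0.3333) / (7.3) = 0.5343
  x_2 = (1 - (2)·-0.2192) / (3) = 0.4795
Iteration 3:
  x_1 = (5 - (-3.3)·0.4795) / (7.3) = 0.9017
  x_2 = (1 - (2)·0.5343) / (3) = -0.0229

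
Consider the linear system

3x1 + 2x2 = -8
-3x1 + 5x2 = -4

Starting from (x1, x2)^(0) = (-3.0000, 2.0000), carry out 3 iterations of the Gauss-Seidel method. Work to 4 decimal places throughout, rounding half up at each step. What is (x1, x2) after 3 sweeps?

(-1.9200, -1.9520)

Iteration 1:
  x1 = (-8 - (2)·2.0000) / (3) = -4.0000
  x2 = (-4 - (-3)·-4.0000) / (5) = -3.2000
Iteration 2:
  x1 = (-8 - (2)·-3.2000) / (3) = -0.5333
  x2 = (-4 - (-3)·-0.5333) / (5) = -1.1200
Iteration 3:
  x1 = (-8 - (2)·-1.1200) / (3) = -1.9200
  x2 = (-4 - (-3)·-1.9200) / (5) = -1.9520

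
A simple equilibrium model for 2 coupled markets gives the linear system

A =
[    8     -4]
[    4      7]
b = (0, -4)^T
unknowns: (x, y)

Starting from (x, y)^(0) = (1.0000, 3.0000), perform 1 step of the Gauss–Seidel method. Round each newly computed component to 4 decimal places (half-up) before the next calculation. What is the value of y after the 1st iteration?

Iteration 1:
  x = (0 - (-4)·3.0000) / (8) = 1.5000
  y = (-4 - (4)·1.5000) / (7) = -1.4286

-1.4286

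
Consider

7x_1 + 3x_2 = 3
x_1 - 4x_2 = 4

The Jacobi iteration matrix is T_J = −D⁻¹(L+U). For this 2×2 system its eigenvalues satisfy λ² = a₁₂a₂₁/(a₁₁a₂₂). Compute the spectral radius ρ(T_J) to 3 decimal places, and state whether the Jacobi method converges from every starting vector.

a₁₂a₂₁/(a₁₁a₂₂) = (3)·(1) / ((7)·(-4)) = -0.107143
ρ = √|-0.107143| = √0.107143 = 0.327
ρ < 1, so Jacobi converges

0.327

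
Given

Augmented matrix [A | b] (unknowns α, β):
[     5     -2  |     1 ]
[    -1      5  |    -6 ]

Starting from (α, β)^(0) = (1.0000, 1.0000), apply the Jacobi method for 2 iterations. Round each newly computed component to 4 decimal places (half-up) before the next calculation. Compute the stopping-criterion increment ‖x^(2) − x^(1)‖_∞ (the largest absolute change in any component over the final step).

Iteration 1:
  α = (1 - (-2)·1.0000) / (5) = 0.6000
  β = (-6 - (-1)·1.0000) / (5) = -1.0000
Iteration 2:
  α = (1 - (-2)·-1.0000) / (5) = -0.2000
  β = (-6 - (-1)·0.6000) / (5) = -1.0800
Change: (-0.8000, -0.0800) → max |·| = 0.8000

0.8000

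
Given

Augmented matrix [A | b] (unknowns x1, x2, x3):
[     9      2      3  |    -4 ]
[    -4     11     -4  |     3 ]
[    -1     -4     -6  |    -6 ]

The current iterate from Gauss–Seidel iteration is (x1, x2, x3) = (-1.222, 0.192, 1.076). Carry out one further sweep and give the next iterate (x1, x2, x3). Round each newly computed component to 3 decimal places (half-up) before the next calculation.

One sweep:
  x1 = (-4 - (2)·0.192 - (3)·1.076) / (9) = -0.846
  x2 = (3 - (-4)·-0.846 - (-4)·1.076) / (11) = 0.356
  x3 = (-6 - (-1)·-0.846 - (-4)·0.356) / (-6) = 0.904

(-0.846, 0.356, 0.904)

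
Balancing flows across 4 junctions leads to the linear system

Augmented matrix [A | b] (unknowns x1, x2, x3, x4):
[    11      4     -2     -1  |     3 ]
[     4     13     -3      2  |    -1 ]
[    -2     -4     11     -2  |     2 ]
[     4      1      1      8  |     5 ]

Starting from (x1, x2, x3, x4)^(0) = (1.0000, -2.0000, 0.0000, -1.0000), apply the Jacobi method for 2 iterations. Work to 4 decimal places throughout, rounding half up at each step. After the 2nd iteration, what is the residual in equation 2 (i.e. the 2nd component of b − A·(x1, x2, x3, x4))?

Iteration 1:
  x1 = (3 - (4)·-2.0000 - (-2)·0.0000 - (-1)·-1.0000) / (11) = 0.9091
  x2 = (-1 - (4)·1.0000 - (-3)·0.0000 - (2)·-1.0000) / (13) = -0.2308
  x3 = (2 - (-2)·1.0000 - (-4)·-2.0000 - (-2)·-1.0000) / (11) = -0.5455
  x4 = (5 - (4)·1.0000 - (1)·-2.0000 - (1)·0.0000) / (8) = 0.3750
Iteration 2:
  x1 = (3 - (4)·-0.2308 - (-2)·-0.5455 - (-1)·0.3750) / (11) = 0.2916
  x2 = (-1 - (4)·0.9091 - (-3)·-0.5455 - (2)·0.3750) / (13) = -0.5402
  x3 = (2 - (-2)·0.9091 - (-4)·-0.2308 - (-2)·0.3750) / (11) = 0.3314
  x4 = (5 - (4)·0.9091 - (1)·-0.2308 - (1)·-0.5455) / (8) = 0.2675
Residual b − A·x = (2.8835, 5.3154, -2.6880, 1.9024)

5.3154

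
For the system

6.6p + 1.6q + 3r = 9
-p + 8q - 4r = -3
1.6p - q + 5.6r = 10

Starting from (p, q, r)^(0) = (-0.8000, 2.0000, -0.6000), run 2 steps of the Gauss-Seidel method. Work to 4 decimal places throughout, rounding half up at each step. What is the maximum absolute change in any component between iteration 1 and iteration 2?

0.9462

Iteration 1:
  p = (9 - (1.6)·2.0000 - (3)·-0.6000) / (6.6) = 1.1515
  q = (-3 - (-1)·1.1515 - (-4)·-0.6000) / (8) = -0.5311
  r = (10 - (1.6)·1.1515 - (-1)·-0.5311) / (5.6) = 1.3619
Iteration 2:
  p = (9 - (1.6)·-0.5311 - (3)·1.3619) / (6.6) = 0.8733
  q = (-3 - (-1)·0.8733 - (-4)·1.3619) / (8) = 0.4151
  r = (10 - (1.6)·0.8733 - (-1)·0.4151) / (5.6) = 1.6103
Change: (-0.2782, 0.9462, 0.2484) → max |·| = 0.9462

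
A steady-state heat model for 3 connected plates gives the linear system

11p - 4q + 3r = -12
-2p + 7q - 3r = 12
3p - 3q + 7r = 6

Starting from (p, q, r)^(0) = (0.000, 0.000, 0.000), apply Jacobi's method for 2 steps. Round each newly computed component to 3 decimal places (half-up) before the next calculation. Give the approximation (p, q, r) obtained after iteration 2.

(-0.701, 1.770, 2.059)

Iteration 1:
  p = (-12 - (-4)·0.000 - (3)·0.000) / (11) = -1.091
  q = (12 - (-2)·0.000 - (-3)·0.000) / (7) = 1.714
  r = (6 - (3)·0.000 - (-3)·0.000) / (7) = 0.857
Iteration 2:
  p = (-12 - (-4)·1.714 - (3)·0.857) / (11) = -0.701
  q = (12 - (-2)·-1.091 - (-3)·0.857) / (7) = 1.770
  r = (6 - (3)·-1.091 - (-3)·1.714) / (7) = 2.059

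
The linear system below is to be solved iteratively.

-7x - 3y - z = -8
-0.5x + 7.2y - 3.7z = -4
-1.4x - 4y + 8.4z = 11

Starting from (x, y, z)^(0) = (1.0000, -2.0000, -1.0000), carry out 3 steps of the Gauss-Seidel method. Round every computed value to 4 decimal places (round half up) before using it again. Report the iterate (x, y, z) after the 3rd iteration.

(0.8388, 0.3340, 1.6084)

Iteration 1:
  x = (-8 - (-3)·-2.0000 - (-1)·-1.0000) / (-7) = 2.1429
  y = (-4 - (-0.5)·2.1429 - (-3.7)·-1.0000) / (7.2) = -0.9206
  z = (11 - (-1.4)·2.1429 - (-4)·-0.9206) / (8.4) = 1.2283
Iteration 2:
  x = (-8 - (-3)·-0.9206 - (-1)·1.2283) / (-7) = 1.3619
  y = (-4 - (-0.5)·1.3619 - (-3.7)·1.2283) / (7.2) = 0.1702
  z = (11 - (-1.4)·1.3619 - (-4)·0.1702) / (8.4) = 1.6176
Iteration 3:
  x = (-8 - (-3)·0.1702 - (-1)·1.6176) / (-7) = 0.8388
  y = (-4 - (-0.5)·0.8388 - (-3.7)·1.6176) / (7.2) = 0.3340
  z = (11 - (-1.4)·0.8388 - (-4)·0.3340) / (8.4) = 1.6084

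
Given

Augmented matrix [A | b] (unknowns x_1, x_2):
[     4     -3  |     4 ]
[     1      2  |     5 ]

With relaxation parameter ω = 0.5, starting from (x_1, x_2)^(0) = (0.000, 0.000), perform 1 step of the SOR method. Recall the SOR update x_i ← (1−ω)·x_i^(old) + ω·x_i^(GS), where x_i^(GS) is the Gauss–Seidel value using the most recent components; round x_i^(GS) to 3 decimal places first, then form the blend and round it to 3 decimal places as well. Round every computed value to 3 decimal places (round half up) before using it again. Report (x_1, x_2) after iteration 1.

Iteration 1:
  x_1: GS value = (4 - (-3)·0.000) / (4) = 1.000;  x_1 ← (1−ω)·0.000 + ω·1.000 = 0.500
  x_2: GS value = (5 - (1)·0.500) / (2) = 2.250;  x_2 ← (1−ω)·0.000 + ω·2.250 = 1.125

(0.500, 1.125)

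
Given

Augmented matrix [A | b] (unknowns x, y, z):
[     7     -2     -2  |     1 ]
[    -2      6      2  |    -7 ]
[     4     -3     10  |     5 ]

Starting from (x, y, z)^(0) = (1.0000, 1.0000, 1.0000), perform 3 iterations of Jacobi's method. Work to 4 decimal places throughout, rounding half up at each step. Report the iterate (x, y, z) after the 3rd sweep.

(-0.1993, -1.1468, 0.2119)

Iteration 1:
  x = (1 - (-2)·1.0000 - (-2)·1.0000) / (7) = 0.7143
  y = (-7 - (-2)·1.0000 - (2)·1.0000) / (6) = -1.1667
  z = (5 - (4)·1.0000 - (-3)·1.0000) / (10) = 0.4000
Iteration 2:
  x = (1 - (-2)·-1.1667 - (-2)·0.4000) / (7) = -0.0762
  y = (-7 - (-2)·0.7143 - (2)·0.4000) / (6) = -1.0619
  z = (5 - (4)·0.7143 - (-3)·-1.1667) / (10) = -0.1357
Iteration 3:
  x = (1 - (-2)·-1.0619 - (-2)·-0.1357) / (7) = -0.1993
  y = (-7 - (-2)·-0.0762 - (2)·-0.1357) / (6) = -1.1468
  z = (5 - (4)·-0.0762 - (-3)·-1.0619) / (10) = 0.2119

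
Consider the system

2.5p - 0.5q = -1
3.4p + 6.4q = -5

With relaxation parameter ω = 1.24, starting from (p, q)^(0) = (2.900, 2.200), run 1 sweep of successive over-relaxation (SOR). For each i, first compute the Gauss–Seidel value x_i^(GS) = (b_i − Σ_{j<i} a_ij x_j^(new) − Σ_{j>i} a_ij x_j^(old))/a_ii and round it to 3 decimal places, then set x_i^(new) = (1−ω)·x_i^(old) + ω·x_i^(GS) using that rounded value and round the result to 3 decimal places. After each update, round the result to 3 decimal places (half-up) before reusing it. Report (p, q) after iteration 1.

Iteration 1:
  p: GS value = (-1 - (-0.5)·2.200) / (2.5) = 0.040;  p ← (1−ω)·2.900 + ω·0.040 = -0.646
  q: GS value = (-5 - (3.4)·-0.646) / (6.4) = -0.438;  q ← (1−ω)·2.200 + ω·-0.438 = -1.071

(-0.646, -1.071)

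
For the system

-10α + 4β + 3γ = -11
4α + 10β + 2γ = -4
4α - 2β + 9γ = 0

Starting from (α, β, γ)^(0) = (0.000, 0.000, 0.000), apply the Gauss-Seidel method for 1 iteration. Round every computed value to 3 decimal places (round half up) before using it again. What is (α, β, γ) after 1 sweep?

(1.100, -0.840, -0.676)

Iteration 1:
  α = (-11 - (4)·0.000 - (3)·0.000) / (-10) = 1.100
  β = (-4 - (4)·1.100 - (2)·0.000) / (10) = -0.840
  γ = (0 - (4)·1.100 - (-2)·-0.840) / (9) = -0.676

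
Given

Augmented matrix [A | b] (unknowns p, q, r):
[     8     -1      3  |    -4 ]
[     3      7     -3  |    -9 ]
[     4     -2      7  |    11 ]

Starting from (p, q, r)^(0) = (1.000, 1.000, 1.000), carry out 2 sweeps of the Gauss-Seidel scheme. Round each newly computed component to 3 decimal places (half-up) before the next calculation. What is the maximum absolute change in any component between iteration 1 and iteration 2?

Iteration 1:
  p = (-4 - (-1)·1.000 - (3)·1.000) / (8) = -0.750
  q = (-9 - (3)·-0.750 - (-3)·1.000) / (7) = -0.536
  r = (11 - (4)·-0.750 - (-2)·-0.536) / (7) = 1.847
Iteration 2:
  p = (-4 - (-1)·-0.536 - (3)·1.847) / (8) = -1.260
  q = (-9 - (3)·-1.260 - (-3)·1.847) / (7) = 0.046
  r = (11 - (4)·-1.260 - (-2)·0.046) / (7) = 2.305
Change: (-0.510, 0.582, 0.458) → max |·| = 0.582

0.582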